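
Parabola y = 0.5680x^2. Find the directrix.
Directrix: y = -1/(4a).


a = 0.5680
1/(4a) = 0.4401
directrix: y = -0.4401 = -0.4401

y = -0.4401


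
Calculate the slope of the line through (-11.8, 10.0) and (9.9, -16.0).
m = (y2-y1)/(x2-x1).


dy = -16.0 - 10.0 = -26.0
dx = 9.9 + 11.8 = 21.7
m = -26.0/21.7 = -1.1982

m = -1.1982


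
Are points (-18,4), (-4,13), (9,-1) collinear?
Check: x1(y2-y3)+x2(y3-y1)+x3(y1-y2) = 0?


-18*(13+ 1) - 4*(-1-4) + 9*(4-13)
= -252 + 20 - 81 = -313

No, not collinear (determinant = -313)


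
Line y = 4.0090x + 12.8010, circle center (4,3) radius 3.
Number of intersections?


Substitute y = 4.0090x + 12.8010: (x-4)^2 + (4.0090x+12.8010-3)^2 = 9
Expand to Ax^2 + Bx + C = 0, where b-k = 9.801
A = 1+m^2 = 17.072081
B = 2(m(b-k) - h) = 2(4.0090*9.801 - 4) = 70.584418
C = h^2 + (b-k)^2 - r^2 = 16 + 96.059601 - 9 = 103.059601
disc = B^2-4AC = 4982.1601 - 7037.7674 = -2055.6073
disc < 0

0 intersection points


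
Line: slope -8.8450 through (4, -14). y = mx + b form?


y + 14 = -8.8450(x - 4)
y = -8.8450x - 14 + 8.8450*4
y = -8.8450x + 21.3800

y = -8.8450x + 21.3800


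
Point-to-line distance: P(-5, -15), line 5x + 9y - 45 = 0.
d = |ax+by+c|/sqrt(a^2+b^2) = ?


|5*(-5) + 9*(-15) - 45| = |-205| = 205
sqrt(25 + 81) = sqrt(106) = 10.2956
d = 205/sqrt(106) = 19.9114

19.9114


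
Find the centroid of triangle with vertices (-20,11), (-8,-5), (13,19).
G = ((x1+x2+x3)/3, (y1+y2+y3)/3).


Gx = (-20- 8+13)/3 = -15/3 = -5.0000
Gy = (11- 5+19)/3 = 25/3 = 8.3333

G = (-5.0000, 8.3333)


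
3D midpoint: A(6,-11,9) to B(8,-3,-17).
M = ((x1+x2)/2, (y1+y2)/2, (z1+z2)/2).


Mx = (6+8)/2 = 7.0000
My = (-11- 3)/2 = -7.0000
Mz = (9- 17)/2 = -4.0000

M = (7.0000, -7.0000, -4.0000)


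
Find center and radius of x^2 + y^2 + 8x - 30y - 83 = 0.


h = -D/2 = -8/2 = -4
k = -E/2 = 30/2 = 15
r^2 = h^2 + k^2 - F = 16 + 225 + 83 = 324
r = 18

Center (-4, 15), radius = 18


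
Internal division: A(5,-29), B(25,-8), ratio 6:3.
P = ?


Px = (6*25 + 3*5)/9 = 165/9 = 18.3333
Py = (6*(-8) + 3*(-29))/9 = -135/9 = -15.0000

P = (18.3333, -15.0000)


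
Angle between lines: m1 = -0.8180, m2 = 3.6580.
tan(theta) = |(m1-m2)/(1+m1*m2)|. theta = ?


m1-m2 = -4.476
1+m1*m2 = -1.992244
tan(theta) = |-4.476/(-1.992244)| = 2.246713
theta = arctan(|-4.476/(-1.992244)|) = 66.0064 degrees (acute angle)

66.0064 degrees


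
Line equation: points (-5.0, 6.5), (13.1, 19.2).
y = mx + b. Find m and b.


m = (12.7)/(18.1) = 0.7017
b = y1 - m*x1 = 6.5 - (12.7*(-5.0))/(18.1) = 6.5 + 3.5083 = 10.0083

y = 0.7017x + 10.0083


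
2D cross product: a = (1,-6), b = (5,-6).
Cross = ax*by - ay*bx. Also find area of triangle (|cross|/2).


cross = 1*(-6) + 6*5 = -6 + 30 = 24
Triangle area = |24|/2 = 24/2 = 12.0000

cross = 24, triangle area = 12.0000


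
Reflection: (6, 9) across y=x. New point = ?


Reflection rule for y=x: (y, x)
(6, 9) -> (9, 6)

(9, 6)


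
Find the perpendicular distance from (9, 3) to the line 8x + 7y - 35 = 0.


|8*9 + 7*3 - 35| = |58| = 58
sqrt(64 + 49) = sqrt(113) = 10.6301
d = 58/sqrt(113) = 5.4562

5.4562


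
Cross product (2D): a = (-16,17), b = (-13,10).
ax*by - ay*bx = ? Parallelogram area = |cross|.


cross = -16*10 - 17*(-13) = -160 + 221 = 61
Parallelogram area = |61| = 61

cross = 61, parallelogram area = 61


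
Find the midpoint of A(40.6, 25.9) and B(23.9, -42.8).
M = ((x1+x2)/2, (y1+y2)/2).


Mx = (40.6 + 23.9)/2 = 64.5/2 = 32.2500
My = (25.9 - 42.8)/2 = -16.9/2 = -8.4500

(32.2500, -8.4500)


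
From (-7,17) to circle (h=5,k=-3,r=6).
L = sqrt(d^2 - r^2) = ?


d = sqrt((-7-5)^2 + (17+ 3)^2) = sqrt(144+400) = 23.3238
L = sqrt(544.0000 - 36) = sqrt(508.0000) = 22.5389

22.5389


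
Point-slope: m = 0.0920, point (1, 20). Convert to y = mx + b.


y - 20 = 0.0920(x - 1)
y = 0.0920x + 20 - 0.0920*1
y = 0.0920x + 19.9080

y = 0.0920x + 19.9080


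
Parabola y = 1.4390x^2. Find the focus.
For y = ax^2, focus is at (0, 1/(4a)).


a = 1.4390
4a = 5.7560
focus = (0, 1/5.7560) = (0, 0.1737)

Focus = (0, 0.1737)


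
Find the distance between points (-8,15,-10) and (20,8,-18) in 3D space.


dx=28, dy=-7, dz=-8
d = sqrt(784+49+64) = sqrt(897) = 29.9500

29.9500


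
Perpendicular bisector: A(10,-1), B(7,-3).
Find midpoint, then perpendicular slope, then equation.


Midpoint = (8.5, -2)
Slope of AB = dy/dx = -2/(-3) = 0.6667
Perp slope = -dx/dy = -3/2 = -1.5000
b = My - (perp slope)*Mx = -2 + (-3*8.5)/(-2) = -2 + 12.7500 = 10.7500

y = -1.5000x + 10.7500


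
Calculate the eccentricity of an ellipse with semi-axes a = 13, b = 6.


c = sqrt(169-36) = sqrt(133) = 11.5326
e = c/a = sqrt(133)/13 = 0.8871

e = 0.8871


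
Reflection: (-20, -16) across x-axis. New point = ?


Reflection rule for x-axis: (x, -y)
(-20, -16) -> (-20, 16)

(-20, 16)


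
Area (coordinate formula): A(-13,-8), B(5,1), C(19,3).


-13*(1-3) = 26
5*(3+ 8) = 55
19*(-8-1) = -171
sum = -90
Area = |-90|/2 = 45.0000

45.0000 sq units


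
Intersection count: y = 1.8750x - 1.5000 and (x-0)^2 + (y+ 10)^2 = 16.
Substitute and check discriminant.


Substitute y = 1.8750x - 1.5000: (x-0)^2 + (1.8750x- 1.5000+ 10)^2 = 16
Expand to Ax^2 + Bx + C = 0, where b-k = 8.5
A = 1+m^2 = 4.515625
B = 2(m(b-k) - h) = 2(1.8750*8.5 - 0) = 31.875
C = h^2 + (b-k)^2 - r^2 = 0 + 72.25 - 16 = 56.25
disc = B^2-4AC = 1016.0156 - 1016.0156 = 0
disc = 0

1 intersection point (tangent)


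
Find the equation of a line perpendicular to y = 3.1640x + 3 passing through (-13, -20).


Perpendicular slope = -1/m1 = -1/3.1640 = -0.3161
b2 = y0 - m2*x0 = -20 - 13/3.1640 = -20 - 4.1087 = -24.1087

y = -0.3161x - 24.1087


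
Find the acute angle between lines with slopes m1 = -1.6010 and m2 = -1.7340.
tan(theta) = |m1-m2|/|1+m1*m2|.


m1-m2 = 0.133
1+m1*m2 = 3.776134
tan(theta) = |0.133/3.776134| = 0.035221
theta = arctan(|0.133/3.776134|) = 2.0172 degrees (acute angle)

2.0172 degrees


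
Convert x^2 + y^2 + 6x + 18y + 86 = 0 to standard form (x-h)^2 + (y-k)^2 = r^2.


h = -D/2 = -6/2 = -3
k = -E/2 = -18/2 = -9
r^2 = h^2 + k^2 - F = 9 + 81 - 86 = 4
r = 2

Center (-3, -9), radius = 2


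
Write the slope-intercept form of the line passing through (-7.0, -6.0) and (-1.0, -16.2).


m = (-10.2)/(6.0) = -1.7000
b = y1 - m*x1 = -6.0 - (-10.2*(-7.0))/(6.0) = -6.0 - 11.9000 = -17.9000

y = -1.7000x - 17.9000


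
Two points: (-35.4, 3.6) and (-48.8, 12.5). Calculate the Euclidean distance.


dx = -48.8 + 35.4 = -13.4
dy = 12.5 - 3.6 = 8.9
d = sqrt(179.56 + 79.21) = sqrt(258.77) = 16.0863

16.0863


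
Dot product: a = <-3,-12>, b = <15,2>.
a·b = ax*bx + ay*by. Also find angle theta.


a·b = -3*15 - 12*2 = -45 - 24 = -69
|a| = sqrt(9+144) = 12.3693
|b| = sqrt(225+4) = 15.1327
cos(theta) = -69/(sqrt(153)*sqrt(229)) = -69/sqrt(35037) = -0.368626
theta = arccos(-69/sqrt(35037)) = 111.6309 degrees

a·b = -69, theta = 111.6309 deg


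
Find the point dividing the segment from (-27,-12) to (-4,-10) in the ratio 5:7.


Px = (5*(-4) + 7*(-27))/12 = -209/12 = -17.4167
Py = (5*(-10) + 7*(-12))/12 = -134/12 = -11.1667

P = (-17.4167, -11.1667)


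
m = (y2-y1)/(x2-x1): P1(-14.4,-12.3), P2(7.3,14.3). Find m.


dy = 14.3 + 12.3 = 26.6
dx = 7.3 + 14.4 = 21.7
m = 26.6/21.7 = 1.2258

m = 1.2258


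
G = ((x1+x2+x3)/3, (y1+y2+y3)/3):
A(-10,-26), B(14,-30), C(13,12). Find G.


Gx = (-10+14+13)/3 = 17/3 = 5.6667
Gy = (-26- 30+12)/3 = -44/3 = -14.6667

G = (5.6667, -14.6667)


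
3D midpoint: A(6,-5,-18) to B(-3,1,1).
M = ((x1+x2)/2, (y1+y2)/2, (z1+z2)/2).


Mx = (6- 3)/2 = 1.5000
My = (-5+1)/2 = -2.0000
Mz = (-18+1)/2 = -8.5000

M = (1.5000, -2.0000, -8.5000)


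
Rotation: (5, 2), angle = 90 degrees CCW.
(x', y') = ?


cos(90) = 0, sin(90) = 1
x' = 5*0 - 2*1 = -2
y' = 5*1 + 2*0 = 5

(-2, 5)


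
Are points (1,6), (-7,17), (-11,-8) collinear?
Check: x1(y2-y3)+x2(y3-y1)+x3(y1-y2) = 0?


1*(17+ 8) - 7*(-8-6) - 11*(6-17)
= 25 + 98 + 121 = 244

No, not collinear (determinant = 244)


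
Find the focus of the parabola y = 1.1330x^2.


a = 1.1330
4a = 4.5320
focus = (0, 1/4.5320) = (0, 0.2207)

Focus = (0, 0.2207)


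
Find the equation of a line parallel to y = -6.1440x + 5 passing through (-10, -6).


Parallel lines have equal slopes.
m2 = -6.1440
b2 = -6 + 6.1440*(-10) = -67.4400

y = -6.1440x - 67.4400


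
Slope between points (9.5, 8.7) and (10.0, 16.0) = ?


dy = 16.0 - 8.7 = 7.3
dx = 10.0 - 9.5 = 0.5
m = 7.3/0.5 = 14.6000

m = 14.6000


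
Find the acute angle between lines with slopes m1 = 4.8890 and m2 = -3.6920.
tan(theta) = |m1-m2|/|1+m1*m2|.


m1-m2 = 8.581
1+m1*m2 = -17.050188
tan(theta) = |8.581/(-17.050188)| = 0.503279
theta = arctan(|8.581/(-17.050188)|) = 26.7151 degrees (acute angle)

26.7151 degrees


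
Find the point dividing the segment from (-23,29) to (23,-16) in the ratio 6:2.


Px = (6*23 + 2*(-23))/8 = 92/8 = 11.5000
Py = (6*(-16) + 2*29)/8 = -38/8 = -4.7500

P = (11.5000, -4.7500)


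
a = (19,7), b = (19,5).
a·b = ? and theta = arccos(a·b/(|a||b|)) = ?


a·b = 19*19 + 7*5 = 361 + 35 = 396
|a| = sqrt(361+49) = 20.2485
|b| = sqrt(361+25) = 19.6469
cos(theta) = 396/(sqrt(410)*sqrt(386)) = 396/sqrt(158260) = 0.995427
theta = arccos(396/sqrt(158260)) = 5.4813 degrees

a·b = 396, theta = 5.4813 deg


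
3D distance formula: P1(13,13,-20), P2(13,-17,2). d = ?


dx=0, dy=-30, dz=22
d = sqrt(0+900+484) = sqrt(1384) = 37.2022

37.2022


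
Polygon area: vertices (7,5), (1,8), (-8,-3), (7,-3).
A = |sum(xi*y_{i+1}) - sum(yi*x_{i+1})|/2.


sum(xi*y_{i+1}) = 7*8 + 1*(-3) - 8*(-3) + 7*5 = 112
sum(yi*x_{i+1}) = 5*1 + 8*(-8) - 3*7 - 3*7 = -101
Area = |112 + 101|/2 = 213/2 = 106.5000

106.5000 sq units


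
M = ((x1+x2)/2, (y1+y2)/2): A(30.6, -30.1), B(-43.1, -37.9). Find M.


Mx = (30.6 - 43.1)/2 = -12.5/2 = -6.2500
My = (-30.1 - 37.9)/2 = -68.0/2 = -34.0000

(-6.2500, -34.0000)


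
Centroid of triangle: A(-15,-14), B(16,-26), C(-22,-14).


Gx = (-15+16- 22)/3 = -21/3 = -7.0000
Gy = (-14- 26- 14)/3 = -54/3 = -18.0000

G = (-7.0000, -18.0000)


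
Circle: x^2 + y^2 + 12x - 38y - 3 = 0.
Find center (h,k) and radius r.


h = -D/2 = -12/2 = -6
k = -E/2 = 38/2 = 19
r^2 = h^2 + k^2 - F = 36 + 361 + 3 = 400
r = 20

Center (-6, 19), radius = 20


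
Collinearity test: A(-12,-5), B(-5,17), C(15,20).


-12*(17-20) - 5*(20+ 5) + 15*(-5-17)
= 36 - 125 - 330 = -419

No, not collinear (determinant = -419)


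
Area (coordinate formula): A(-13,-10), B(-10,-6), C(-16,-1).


-13*(-6+ 1) = 65
-10*(-1+ 10) = -90
-16*(-10+ 6) = 64
sum = 39
Area = |39|/2 = 19.5000

19.5000 sq units


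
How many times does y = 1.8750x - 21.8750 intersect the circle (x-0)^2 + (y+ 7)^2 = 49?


Substitute y = 1.8750x - 21.8750: (x-0)^2 + (1.8750x- 21.8750+ 7)^2 = 49
Expand to Ax^2 + Bx + C = 0, where b-k = -14.875
A = 1+m^2 = 4.515625
B = 2(m(b-k) - h) = 2(1.8750*(-14.875) - 0) = -55.78125
C = h^2 + (b-k)^2 - r^2 = 0 + 221.265625 - 49 = 172.265625
disc = B^2-4AC = 3111.5479 - 3111.5479 = 0
disc = 0

1 intersection point (tangent)


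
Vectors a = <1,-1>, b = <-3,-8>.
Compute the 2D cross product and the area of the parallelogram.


cross = 1*(-8) + 1*(-3) = -8 - 3 = -11
Parallelogram area = |-11| = 11

cross = -11, parallelogram area = 11


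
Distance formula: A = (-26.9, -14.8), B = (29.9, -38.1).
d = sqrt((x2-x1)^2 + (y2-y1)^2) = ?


dx = 29.9 + 26.9 = 56.8
dy = -38.1 + 14.8 = -23.3
d = sqrt(3226.24 + 542.89) = sqrt(3769.13) = 61.3932

61.3932


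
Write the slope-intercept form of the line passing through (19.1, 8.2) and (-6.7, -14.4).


m = (-22.6)/(-25.8) = 0.8760
b = y1 - m*x1 = 8.2 - (-22.6*19.1)/(-25.8) = 8.2 - 16.7310 = -8.5310

y = 0.8760x - 8.5310


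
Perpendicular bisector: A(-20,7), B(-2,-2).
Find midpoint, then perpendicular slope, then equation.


Midpoint = (-11, 2.5)
Slope of AB = dy/dx = -9/18 = -0.5000
Perp slope = -dx/dy = 18/9 = 2.0000
b = My - (perp slope)*Mx = 2.5 + (18*(-11))/(-9) = 2.5 + 22.0000 = 24.5000

y = 2.0000x + 24.5000


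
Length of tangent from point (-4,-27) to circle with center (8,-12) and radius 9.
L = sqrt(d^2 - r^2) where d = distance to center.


d = sqrt((-4-8)^2 + (-27+ 12)^2) = sqrt(144+225) = 19.2094
L = sqrt(369.0000 - 81) = sqrt(288.0000) = 16.9706

16.9706


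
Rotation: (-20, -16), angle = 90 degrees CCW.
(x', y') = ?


cos(90) = 0, sin(90) = 1
x' = -20*0 + 16*1 = 16
y' = -20*1 - 16*0 = -20

(16, -20)


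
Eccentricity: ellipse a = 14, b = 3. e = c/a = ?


c = sqrt(196-9) = sqrt(187) = 13.6748
e = c/a = sqrt(187)/14 = 0.9768

e = 0.9768


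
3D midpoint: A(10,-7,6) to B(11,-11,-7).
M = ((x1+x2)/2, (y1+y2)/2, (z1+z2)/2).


Mx = (10+11)/2 = 10.5000
My = (-7- 11)/2 = -9.0000
Mz = (6- 7)/2 = -0.5000

M = (10.5000, -9.0000, -0.5000)


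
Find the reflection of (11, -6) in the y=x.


Reflection rule for y=x: (y, x)
(11, -6) -> (-6, 11)

(-6, 11)


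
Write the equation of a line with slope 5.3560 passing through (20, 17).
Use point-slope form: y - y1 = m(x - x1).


y - 17 = 5.3560(x - 20)
y = 5.3560x + 17 - 5.3560*20
y = 5.3560x - 90.1200

y = 5.3560x - 90.1200


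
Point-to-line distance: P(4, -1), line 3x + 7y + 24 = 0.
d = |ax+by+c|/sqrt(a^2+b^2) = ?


|3*4 + 7*(-1) + 24| = |29| = 29
sqrt(9 + 49) = sqrt(58) = 7.6158
d = 29/sqrt(58) = 3.8079

3.8079


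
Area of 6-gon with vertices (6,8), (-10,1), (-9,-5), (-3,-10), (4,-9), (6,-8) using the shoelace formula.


sum(xi*y_{i+1}) = 6*1 - 10*(-5) - 9*(-10) - 3*(-9) + 4*(-8) + 6*8 = 189
sum(yi*x_{i+1}) = 8*(-10) + 1*(-9) - 5*(-3) - 10*4 - 9*6 - 8*6 = -216
Area = |189 + 216|/2 = 405/2 = 202.5000

202.5000 sq units


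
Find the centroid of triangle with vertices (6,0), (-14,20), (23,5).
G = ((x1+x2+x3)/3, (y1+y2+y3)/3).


Gx = (6- 14+23)/3 = 15/3 = 5.0000
Gy = (0+20+5)/3 = 25/3 = 8.3333

G = (5.0000, 8.3333)


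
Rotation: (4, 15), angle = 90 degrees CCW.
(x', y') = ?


cos(90) = 0, sin(90) = 1
x' = 4*0 - 15*1 = -15
y' = 4*1 + 15*0 = 4

(-15, 4)


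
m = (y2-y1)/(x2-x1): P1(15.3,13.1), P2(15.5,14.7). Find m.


dy = 14.7 - 13.1 = 1.6
dx = 15.5 - 15.3 = 0.2
m = 1.6/0.2 = 8.0000

m = 8.0000


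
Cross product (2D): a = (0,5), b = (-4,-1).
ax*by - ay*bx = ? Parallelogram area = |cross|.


cross = 0*(-1) - 5*(-4) = 0 + 20 = 20
Parallelogram area = |20| = 20

cross = 20, parallelogram area = 20


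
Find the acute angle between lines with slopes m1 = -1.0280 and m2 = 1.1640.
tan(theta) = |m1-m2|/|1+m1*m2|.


m1-m2 = -2.192
1+m1*m2 = -0.196592
tan(theta) = |-2.192/(-0.196592)| = 11.149996
theta = arctan(|-2.192/(-0.196592)|) = 84.8751 degrees (acute angle)

84.8751 degrees


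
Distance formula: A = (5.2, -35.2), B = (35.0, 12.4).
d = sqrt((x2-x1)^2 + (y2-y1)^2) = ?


dx = 35.0 - 5.2 = 29.8
dy = 12.4 + 35.2 = 47.6
d = sqrt(888.04 + 2265.76) = sqrt(3153.8) = 56.1587

56.1587


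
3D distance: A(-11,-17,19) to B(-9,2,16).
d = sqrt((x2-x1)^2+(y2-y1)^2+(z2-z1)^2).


dx=2, dy=19, dz=-3
d = sqrt(4+361+9) = sqrt(374) = 19.3391

19.3391


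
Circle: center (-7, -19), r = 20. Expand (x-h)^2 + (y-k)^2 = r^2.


(x+ 7)^2 + (y+ 19)^2 = 20^2
D = -2h = 14, E = -2k = 38
F = h^2+k^2-r^2 = 49+361-400 = 10

x^2 + y^2 + 14x + 38y + 10 = 0


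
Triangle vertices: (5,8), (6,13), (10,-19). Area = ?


5*(13+ 19) = 160
6*(-19-8) = -162
10*(8-13) = -50
sum = -52
Area = |-52|/2 = 26.0000

26.0000 sq units


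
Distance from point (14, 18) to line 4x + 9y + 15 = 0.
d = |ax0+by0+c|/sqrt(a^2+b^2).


|4*14 + 9*18 + 15| = |233| = 233
sqrt(16 + 81) = sqrt(97) = 9.8489
d = 233/sqrt(97) = 23.6576

23.6576


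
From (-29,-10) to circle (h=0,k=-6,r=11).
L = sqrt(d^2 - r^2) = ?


d = sqrt((-29-0)^2 + (-10+ 6)^2) = sqrt(841+16) = 29.2746
L = sqrt(857.0000 - 121) = sqrt(736.0000) = 27.1293

27.1293


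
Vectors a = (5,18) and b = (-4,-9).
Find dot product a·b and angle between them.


a·b = 5*(-4) + 18*(-9) = -20 - 162 = -182
|a| = sqrt(25+324) = 18.6815
|b| = sqrt(16+81) = 9.8489
cos(theta) = -182/(sqrt(349)*sqrt(97)) = -182/sqrt(33853) = -0.989174
theta = arccos(-182/sqrt(33853)) = 171.5616 degrees

a·b = -182, theta = 171.5616 deg


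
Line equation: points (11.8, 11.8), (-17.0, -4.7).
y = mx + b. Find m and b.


m = (-16.5)/(-28.8) = 0.5729
b = y1 - m*x1 = 11.8 - (-16.5*11.8)/(-28.8) = 11.8 - 6.7604 = 5.0396

y = 0.5729x + 5.0396


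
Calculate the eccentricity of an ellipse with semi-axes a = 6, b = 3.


c = sqrt(36-9) = sqrt(27) = 5.1962
e = c/a = sqrt(27)/6 = 0.8660

e = 0.8660


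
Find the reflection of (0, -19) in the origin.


Reflection rule for origin: (-x, -y)
(0, -19) -> (0, 19)

(0, 19)


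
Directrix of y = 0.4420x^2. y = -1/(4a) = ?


a = 0.4420
1/(4a) = 0.5656
directrix: y = -0.5656 = -0.5656

y = -0.5656


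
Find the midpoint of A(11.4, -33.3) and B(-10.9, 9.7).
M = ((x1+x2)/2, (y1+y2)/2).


Mx = (11.4 - 10.9)/2 = 0.5/2 = 0.2500
My = (-33.3 + 9.7)/2 = -23.6/2 = -11.8000

(0.2500, -11.8000)


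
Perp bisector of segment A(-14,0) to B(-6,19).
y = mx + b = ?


Midpoint = (-10, 9.5)
Slope of AB = dy/dx = 19/8 = 2.3750
Perp slope = -dx/dy = -8/19 = -0.4211
b = My - (perp slope)*Mx = 9.5 + (8*(-10))/19 = 9.5 - 4.2105 = 5.2895

y = -0.4211x + 5.2895


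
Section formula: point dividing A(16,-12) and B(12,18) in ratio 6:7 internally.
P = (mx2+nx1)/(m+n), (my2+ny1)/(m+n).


Px = (6*12 + 7*16)/13 = 184/13 = 14.1538
Py = (6*18 + 7*(-12))/13 = 24/13 = 1.8462

P = (14.1538, 1.8462)


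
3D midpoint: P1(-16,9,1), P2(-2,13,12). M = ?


Mx = (-16- 2)/2 = -9.0000
My = (9+13)/2 = 11.0000
Mz = (1+12)/2 = 6.5000

M = (-9.0000, 11.0000, 6.5000)


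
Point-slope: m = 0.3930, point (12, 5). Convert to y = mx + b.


y - 5 = 0.3930(x - 12)
y = 0.3930x + 5 - 0.3930*12
y = 0.3930x + 0.2840

y = 0.3930x + 0.2840


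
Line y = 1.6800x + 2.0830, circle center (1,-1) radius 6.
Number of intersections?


Substitute y = 1.6800x + 2.0830: (x-1)^2 + (1.6800x+2.0830+ 1)^2 = 36
Expand to Ax^2 + Bx + C = 0, where b-k = 3.083
A = 1+m^2 = 3.8224
B = 2(m(b-k) - h) = 2(1.6800*3.083 - 1) = 8.35888
C = h^2 + (b-k)^2 - r^2 = 1 + 9.504889 - 36 = -25.495111
disc = B^2-4AC = 69.8709 + 389.8100 = 459.6809
disc > 0

2 intersection points


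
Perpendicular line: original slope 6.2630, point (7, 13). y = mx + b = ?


Perpendicular slope = -1/m1 = -1/6.2630 = -0.1597
b2 = y0 - m2*x0 = 13 + 7/6.2630 = 13 + 1.1177 = 14.1177

y = -0.1597x + 14.1177


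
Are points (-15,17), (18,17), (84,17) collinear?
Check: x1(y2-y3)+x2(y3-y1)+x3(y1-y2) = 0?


-15*(17-17) + 18*(17-17) + 84*(17-17)
= 0 + 0 + 0 = 0

Yes, collinear (determinant = 0)


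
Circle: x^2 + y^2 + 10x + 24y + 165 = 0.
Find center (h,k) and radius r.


h = -D/2 = -10/2 = -5
k = -E/2 = -24/2 = -12
r^2 = h^2 + k^2 - F = 25 + 144 - 165 = 4
r = 2

Center (-5, -12), radius = 2


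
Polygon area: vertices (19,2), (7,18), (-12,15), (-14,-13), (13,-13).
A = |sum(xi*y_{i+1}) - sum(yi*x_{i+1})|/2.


sum(xi*y_{i+1}) = 19*18 + 7*15 - 12*(-13) - 14*(-13) + 13*2 = 811
sum(yi*x_{i+1}) = 2*7 + 18*(-12) + 15*(-14) - 13*13 - 13*19 = -828
Area = |811 + 828|/2 = 1639/2 = 819.5000

819.5000 sq units


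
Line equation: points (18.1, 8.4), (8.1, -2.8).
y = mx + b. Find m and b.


m = (-11.2)/(-10) = 1.1200
b = y1 - m*x1 = 8.4 - (-11.2*18.1)/(-10) = 8.4 - 20.2720 = -11.8720

y = 1.1200x - 11.8720


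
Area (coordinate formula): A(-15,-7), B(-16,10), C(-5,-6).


-15*(10+ 6) = -240
-16*(-6+ 7) = -16
-5*(-7-10) = 85
sum = -171
Area = |-171|/2 = 85.5000

85.5000 sq units


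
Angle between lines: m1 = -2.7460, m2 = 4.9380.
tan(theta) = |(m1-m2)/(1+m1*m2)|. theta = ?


m1-m2 = -7.684
1+m1*m2 = -12.559748
tan(theta) = |-7.684/(-12.559748)| = 0.611796
theta = arctan(|-7.684/(-12.559748)|) = 31.4581 degrees (acute angle)

31.4581 degrees


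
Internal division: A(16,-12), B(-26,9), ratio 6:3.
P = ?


Px = (6*(-26) + 3*16)/9 = -108/9 = -12.0000
Py = (6*9 + 3*(-12))/9 = 18/9 = 2.0000

P = (-12.0000, 2.0000)


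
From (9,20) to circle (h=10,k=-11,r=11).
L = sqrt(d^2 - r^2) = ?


d = sqrt((9-10)^2 + (20+ 11)^2) = sqrt(1+961) = 31.0161
L = sqrt(962.0000 - 121) = sqrt(841.0000) = 29.0000

29.0000


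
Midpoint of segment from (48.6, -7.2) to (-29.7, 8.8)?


Mx = (48.6 - 29.7)/2 = 18.9/2 = 9.4500
My = (-7.2 + 8.8)/2 = 1.6/2 = 0.8000

(9.4500, 0.8000)


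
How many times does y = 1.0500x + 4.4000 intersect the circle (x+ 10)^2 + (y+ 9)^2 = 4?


Substitute y = 1.0500x + 4.4000: (x+ 10)^2 + (1.0500x+4.4000+ 9)^2 = 4
Expand to Ax^2 + Bx + C = 0, where b-k = 13.4
A = 1+m^2 = 2.1025
B = 2(m(b-k) - h) = 2(1.0500*13.4 + 10) = 48.14
C = h^2 + (b-k)^2 - r^2 = 100 + 179.56 - 4 = 275.56
disc = B^2-4AC = 2317.4596 - 2317.4596 = 0
disc = 0

1 intersection point (tangent)


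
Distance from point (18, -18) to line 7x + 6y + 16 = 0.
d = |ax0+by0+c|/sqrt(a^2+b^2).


|7*18 + 6*(-18) + 16| = |34| = 34
sqrt(49 + 36) = sqrt(85) = 9.2195
d = 34/sqrt(85) = 3.6878

3.6878


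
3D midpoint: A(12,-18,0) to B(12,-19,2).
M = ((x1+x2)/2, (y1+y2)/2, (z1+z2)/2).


Mx = (12+12)/2 = 12.0000
My = (-18- 19)/2 = -18.5000
Mz = (0+2)/2 = 1.0000

M = (12.0000, -18.5000, 1.0000)


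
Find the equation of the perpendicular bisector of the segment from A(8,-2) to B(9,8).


Midpoint = (8.5, 3)
Slope of AB = dy/dx = 10/1 = 10.0000
Perp slope = -dx/dy = -1/10 = -0.1000
b = My - (perp slope)*Mx = 3 + (1*8.5)/10 = 3 + 0.8500 = 3.8500

y = -0.1000x + 3.8500


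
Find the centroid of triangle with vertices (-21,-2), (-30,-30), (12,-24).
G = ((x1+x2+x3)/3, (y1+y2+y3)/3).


Gx = (-21- 30+12)/3 = -39/3 = -13.0000
Gy = (-2- 30- 24)/3 = -56/3 = -18.6667

G = (-13.0000, -18.6667)


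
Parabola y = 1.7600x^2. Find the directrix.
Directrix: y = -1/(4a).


a = 1.7600
1/(4a) = 0.1420
directrix: y = -0.1420 = -0.1420

y = -0.1420


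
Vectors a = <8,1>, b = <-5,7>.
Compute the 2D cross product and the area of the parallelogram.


cross = 8*7 - 1*(-5) = 56 + 5 = 61
Parallelogram area = |61| = 61

cross = 61, parallelogram area = 61


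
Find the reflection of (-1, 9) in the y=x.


Reflection rule for y=x: (y, x)
(-1, 9) -> (9, -1)

(9, -1)


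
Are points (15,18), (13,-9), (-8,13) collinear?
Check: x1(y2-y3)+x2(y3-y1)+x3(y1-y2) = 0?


15*(-9-13) + 13*(13-18) - 8*(18+ 9)
= -330 - 65 - 216 = -611

No, not collinear (determinant = -611)


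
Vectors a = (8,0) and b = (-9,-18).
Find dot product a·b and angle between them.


a·b = 8*(-9) + 0*(-18) = -72 + 0 = -72
|a| = sqrt(64+0) = 8.0000
|b| = sqrt(81+324) = 20.1246
cos(theta) = -72/(sqrt(64)*sqrt(405)) = -72/sqrt(25920) = -0.447214
theta = arccos(-72/sqrt(25920)) = 116.5651 degrees

a·b = -72, theta = 116.5651 deg


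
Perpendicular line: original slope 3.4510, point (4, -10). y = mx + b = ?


Perpendicular slope = -1/m1 = -1/3.4510 = -0.2898
b2 = y0 - m2*x0 = -10 + 4/3.4510 = -10 + 1.1591 = -8.8409

y = -0.2898x - 8.8409


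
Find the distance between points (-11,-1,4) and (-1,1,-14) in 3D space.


dx=10, dy=2, dz=-18
d = sqrt(100+4+324) = sqrt(428) = 20.6882

20.6882


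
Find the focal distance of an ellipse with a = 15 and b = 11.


c^2 = 15^2 - 11^2 = 225 - 121 = 104
c = sqrt(104) = 10.1980

c = 10.1980


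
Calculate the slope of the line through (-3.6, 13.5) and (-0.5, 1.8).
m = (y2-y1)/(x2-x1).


dy = 1.8 - 13.5 = -11.7
dx = -0.5 + 3.6 = 3.1
m = -11.7/3.1 = -3.7742

m = -3.7742


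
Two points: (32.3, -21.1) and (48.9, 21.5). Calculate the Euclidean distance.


dx = 48.9 - 32.3 = 16.6
dy = 21.5 + 21.1 = 42.6
d = sqrt(275.56 + 1814.76) = sqrt(2090.32) = 45.7200

45.7200


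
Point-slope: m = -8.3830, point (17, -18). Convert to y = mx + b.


y + 18 = -8.3830(x - 17)
y = -8.3830x - 18 + 8.3830*17
y = -8.3830x + 124.5110

y = -8.3830x + 124.5110


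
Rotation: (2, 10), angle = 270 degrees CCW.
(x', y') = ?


cos(270) = 0, sin(270) = -1
x' = 2*0 - 10*(-1) = 10
y' = 2*(-1) + 10*0 = -2

(10, -2)


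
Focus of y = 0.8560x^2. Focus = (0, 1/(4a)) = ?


a = 0.8560
4a = 3.4240
focus = (0, 1/3.4240) = (0, 0.2921)

Focus = (0, 0.2921)


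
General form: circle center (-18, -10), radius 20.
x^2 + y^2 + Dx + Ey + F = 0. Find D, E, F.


(x+ 18)^2 + (y+ 10)^2 = 20^2
D = -2h = 36, E = -2k = 20
F = h^2+k^2-r^2 = 324+100-400 = 24

D = 36, E = 20, F = 24


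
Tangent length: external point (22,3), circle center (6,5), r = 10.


d = sqrt((22-6)^2 + (3-5)^2) = sqrt(256+4) = 16.1245
L = sqrt(260.0000 - 100) = sqrt(160.0000) = 12.6491

12.6491


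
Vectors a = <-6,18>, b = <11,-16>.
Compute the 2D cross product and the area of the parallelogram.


cross = -6*(-16) - 18*11 = 96 - 198 = -102
Parallelogram area = |-102| = 102

cross = -102, parallelogram area = 102


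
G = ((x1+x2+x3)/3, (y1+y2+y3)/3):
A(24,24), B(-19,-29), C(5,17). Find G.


Gx = (24- 19+5)/3 = 10/3 = 3.3333
Gy = (24- 29+17)/3 = 12/3 = 4.0000

G = (3.3333, 4.0000)


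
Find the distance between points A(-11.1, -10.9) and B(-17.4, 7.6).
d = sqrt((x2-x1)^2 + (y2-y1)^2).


dx = -17.4 + 11.1 = -6.3
dy = 7.6 + 10.9 = 18.5
d = sqrt(39.69 + 342.25) = sqrt(381.94) = 19.5433

19.5433


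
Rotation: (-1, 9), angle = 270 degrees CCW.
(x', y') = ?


cos(270) = 0, sin(270) = -1
x' = -1*0 - 9*(-1) = 9
y' = -1*(-1) + 9*0 = 1

(9, 1)


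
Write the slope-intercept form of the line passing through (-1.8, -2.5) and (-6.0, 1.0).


m = (3.5)/(-4.2) = -0.8333
b = y1 - m*x1 = -2.5 - (3.5*(-1.8))/(-4.2) = -2.5 - 1.5000 = -4.0000

y = -0.8333x - 4.0000


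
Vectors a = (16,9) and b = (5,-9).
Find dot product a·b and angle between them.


a·b = 16*5 + 9*(-9) = 80 - 81 = -1
|a| = sqrt(256+81) = 18.3576
|b| = sqrt(25+81) = 10.2956
cos(theta) = -1/(sqrt(337)*sqrt(106)) = -1/sqrt(35722) = -0.005291
theta = arccos(-1/sqrt(35722)) = 90.3031 degrees

a·b = -1, theta = 90.3031 deg


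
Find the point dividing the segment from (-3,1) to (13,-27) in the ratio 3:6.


Px = (3*13 + 6*(-3))/9 = 21/9 = 2.3333
Py = (3*(-27) + 6*1)/9 = -75/9 = -8.3333

P = (2.3333, -8.3333)


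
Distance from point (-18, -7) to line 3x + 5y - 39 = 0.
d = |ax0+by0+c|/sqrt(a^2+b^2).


|3*(-18) + 5*(-7) - 39| = |-128| = 128
sqrt(9 + 25) = sqrt(34) = 5.8310
d = 128/sqrt(34) = 21.9518

21.9518


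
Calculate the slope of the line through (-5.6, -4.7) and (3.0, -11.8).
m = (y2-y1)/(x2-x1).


dy = -11.8 + 4.7 = -7.1
dx = 3.0 + 5.6 = 8.6
m = -7.1/8.6 = -0.8256

m = -0.8256


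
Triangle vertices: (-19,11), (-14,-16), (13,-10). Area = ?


-19*(-16+ 10) = 114
-14*(-10-11) = 294
13*(11+ 16) = 351
sum = 759
Area = |759|/2 = 379.5000

379.5000 sq units


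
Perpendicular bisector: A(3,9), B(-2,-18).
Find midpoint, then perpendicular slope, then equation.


Midpoint = (0.5, -4.5)
Slope of AB = dy/dx = -27/(-5) = 5.4000
Perp slope = -dx/dy = -5/27 = -0.1852
b = My - (perp slope)*Mx = -4.5 + (-5*0.5)/(-27) = -4.5 + 0.0926 = -4.4074

y = -0.1852x - 4.4074


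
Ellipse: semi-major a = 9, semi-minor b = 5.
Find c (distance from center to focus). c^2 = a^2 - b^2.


c^2 = 9^2 - 5^2 = 81 - 25 = 56
c = sqrt(56) = 7.4833

c = 7.4833


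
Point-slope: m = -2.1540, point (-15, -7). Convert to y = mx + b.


y + 7 = -2.1540(x + 15)
y = -2.1540x - 7 + 2.1540*(-15)
y = -2.1540x - 39.3100

y = -2.1540x - 39.3100


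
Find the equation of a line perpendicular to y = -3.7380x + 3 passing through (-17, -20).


Perpendicular slope = -1/m1 = -1/(-3.7380) = 0.2675
b2 = y0 - m2*x0 = -20 - 17/(-3.7380) = -20 + 4.5479 = -15.4521

y = 0.2675x - 15.4521


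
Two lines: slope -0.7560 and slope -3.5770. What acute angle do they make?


m1-m2 = 2.821
1+m1*m2 = 3.704212
tan(theta) = |2.821/3.704212| = 0.761565
theta = arctan(|2.821/3.704212|) = 37.2916 degrees (acute angle)

37.2916 degrees


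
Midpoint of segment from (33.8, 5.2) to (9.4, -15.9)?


Mx = (33.8 + 9.4)/2 = 43.2/2 = 21.6000
My = (5.2 - 15.9)/2 = -10.7/2 = -5.3500

(21.6000, -5.3500)


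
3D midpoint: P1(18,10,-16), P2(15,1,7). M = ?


Mx = (18+15)/2 = 16.5000
My = (10+1)/2 = 5.5000
Mz = (-16+7)/2 = -4.5000

M = (16.5000, 5.5000, -4.5000)


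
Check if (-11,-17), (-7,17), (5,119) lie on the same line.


-11*(17-119) - 7*(119+ 17) + 5*(-17-17)
= 1122 - 952 - 170 = 0

Yes, collinear (determinant = 0)


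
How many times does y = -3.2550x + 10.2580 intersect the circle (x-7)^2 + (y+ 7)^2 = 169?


Substitute y = -3.2550x + 10.2580: (x-7)^2 + (-3.2550x+10.2580+ 7)^2 = 169
Expand to Ax^2 + Bx + C = 0, where b-k = 17.258
A = 1+m^2 = 11.595025
B = 2(m(b-k) - h) = 2(-3.2550*17.258 - 7) = -126.34958
C = h^2 + (b-k)^2 - r^2 = 49 + 297.838564 - 169 = 177.838564
disc = B^2-4AC = 15964.2164 - 8248.1704 = 7716.0460
disc > 0

2 intersection points


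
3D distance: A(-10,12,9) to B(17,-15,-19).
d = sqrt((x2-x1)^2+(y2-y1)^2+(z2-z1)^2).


dx=27, dy=-27, dz=-28
d = sqrt(729+729+784) = sqrt(2242) = 47.3498

47.3498


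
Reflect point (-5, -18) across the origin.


Reflection rule for origin: (-x, -y)
(-5, -18) -> (5, 18)

(5, 18)


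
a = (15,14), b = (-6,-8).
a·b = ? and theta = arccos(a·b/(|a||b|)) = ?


a·b = 15*(-6) + 14*(-8) = -90 - 112 = -202
|a| = sqrt(225+196) = 20.5183
|b| = sqrt(36+64) = 10.0000
cos(theta) = -202/(sqrt(421)*sqrt(100)) = -202/sqrt(42100) = -0.984488
theta = arccos(-202/sqrt(42100)) = 169.8950 degrees

a·b = -202, theta = 169.8950 deg


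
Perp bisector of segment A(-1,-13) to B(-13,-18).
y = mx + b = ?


Midpoint = (-7, -15.5)
Slope of AB = dy/dx = -5/(-12) = 0.4167
Perp slope = -dx/dy = -12/5 = -2.4000
b = My - (perp slope)*Mx = -15.5 + (-12*(-7))/(-5) = -15.5 - 16.8000 = -32.3000

y = -2.4000x - 32.3000


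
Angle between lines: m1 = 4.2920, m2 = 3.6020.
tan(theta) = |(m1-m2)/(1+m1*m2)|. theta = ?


m1-m2 = 0.69
1+m1*m2 = 16.459784
tan(theta) = |0.69/16.459784| = 0.041920
theta = arctan(|0.69/16.459784|) = 2.4005 degrees (acute angle)

2.4005 degrees


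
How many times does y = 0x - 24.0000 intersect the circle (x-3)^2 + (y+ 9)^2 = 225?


Substitute y = 0x - 24.0000: (x-3)^2 + (0x- 24.0000+ 9)^2 = 225
Expand to Ax^2 + Bx + C = 0, where b-k = -15
A = 1+m^2 = 1
B = 2(m(b-k) - h) = 2(0*(-15) - 3) = -6
C = h^2 + (b-k)^2 - r^2 = 9 + 225 - 225 = 9
disc = B^2-4AC = 36.0000 - 36.0000 = 0
disc = 0

1 intersection point (tangent)


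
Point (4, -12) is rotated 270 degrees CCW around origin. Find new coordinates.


cos(270) = 0, sin(270) = -1
x' = 4*0 + 12*(-1) = -12
y' = 4*(-1) - 12*0 = -4

(-12, -4)


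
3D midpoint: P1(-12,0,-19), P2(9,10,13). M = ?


Mx = (-12+9)/2 = -1.5000
My = (0+10)/2 = 5.0000
Mz = (-19+13)/2 = -3.0000

M = (-1.5000, 5.0000, -3.0000)


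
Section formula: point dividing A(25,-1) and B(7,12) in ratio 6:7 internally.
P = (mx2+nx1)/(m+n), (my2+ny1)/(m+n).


Px = (6*7 + 7*25)/13 = 217/13 = 16.6923
Py = (6*12 + 7*(-1))/13 = 65/13 = 5.0000

P = (16.6923, 5.0000)


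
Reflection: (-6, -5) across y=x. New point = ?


Reflection rule for y=x: (y, x)
(-6, -5) -> (-5, -6)

(-5, -6)


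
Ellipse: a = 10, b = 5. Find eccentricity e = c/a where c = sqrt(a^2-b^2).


c = sqrt(100-25) = sqrt(75) = 8.6603
e = c/a = sqrt(75)/10 = 0.8660

e = 0.8660


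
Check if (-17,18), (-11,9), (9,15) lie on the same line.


-17*(9-15) - 11*(15-18) + 9*(18-9)
= 102 + 33 + 81 = 216

No, not collinear (determinant = 216)


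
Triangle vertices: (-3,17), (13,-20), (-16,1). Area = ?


-3*(-20-1) = 63
13*(1-17) = -208
-16*(17+ 20) = -592
sum = -737
Area = |-737|/2 = 368.5000

368.5000 sq units


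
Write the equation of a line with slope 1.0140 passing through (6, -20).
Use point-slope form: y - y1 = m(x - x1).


y + 20 = 1.0140(x - 6)
y = 1.0140x - 20 - 1.0140*6
y = 1.0140x - 26.0840

y = 1.0140x - 26.0840


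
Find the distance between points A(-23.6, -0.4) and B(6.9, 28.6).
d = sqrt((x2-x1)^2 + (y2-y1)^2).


dx = 6.9 + 23.6 = 30.5
dy = 28.6 + 0.4 = 29.0
d = sqrt(930.25 + 841.0) = sqrt(1771.25) = 42.0862

42.0862


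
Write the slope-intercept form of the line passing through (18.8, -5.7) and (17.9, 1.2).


m = (6.9)/(-0.9) = -7.6667
b = y1 - m*x1 = -5.7 - (6.9*18.8)/(-0.9) = -5.7 + 144.1333 = 138.4333

y = -7.6667x + 138.4333


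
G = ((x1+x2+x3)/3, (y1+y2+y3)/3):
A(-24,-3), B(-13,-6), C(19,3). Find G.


Gx = (-24- 13+19)/3 = -18/3 = -6.0000
Gy = (-3- 6+3)/3 = -6/3 = -2.0000

G = (-6.0000, -2.0000)


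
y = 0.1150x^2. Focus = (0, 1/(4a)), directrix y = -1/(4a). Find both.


a = 0.1150
1/(4a) = 2.1739
Focus = (0, 2.1739)
Directrix: y = -2.1739

Focus = (0, 2.1739), Directrix: y = -2.1739


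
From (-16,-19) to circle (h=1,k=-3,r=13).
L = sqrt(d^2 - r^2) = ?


d = sqrt((-16-1)^2 + (-19+ 3)^2) = sqrt(289+256) = 23.3452
L = sqrt(545.0000 - 169) = sqrt(376.0000) = 19.3907

19.3907


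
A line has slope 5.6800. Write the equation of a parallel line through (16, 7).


Parallel lines have equal slopes.
m2 = 5.6800
b2 = 7 - 5.6800*16 = -83.8800

y = 5.6800x - 83.8800


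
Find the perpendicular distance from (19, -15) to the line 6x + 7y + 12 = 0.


|6*19 + 7*(-15) + 12| = |21| = 21
sqrt(36 + 49) = sqrt(85) = 9.2195
d = 21/sqrt(85) = 2.2778

2.2778


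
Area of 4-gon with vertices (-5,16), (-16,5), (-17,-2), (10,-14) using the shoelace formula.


sum(xi*y_{i+1}) = -5*5 - 16*(-2) - 17*(-14) + 10*16 = 405
sum(yi*x_{i+1}) = 16*(-16) + 5*(-17) - 2*10 - 14*(-5) = -291
Area = |405 + 291|/2 = 696/2 = 348.0000

348.0000 sq units


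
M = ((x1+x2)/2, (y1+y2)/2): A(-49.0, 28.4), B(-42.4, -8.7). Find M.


Mx = (-49.0 - 42.4)/2 = -91.4/2 = -45.7000
My = (28.4 - 8.7)/2 = 19.7/2 = 9.8500

(-45.7000, 9.8500)


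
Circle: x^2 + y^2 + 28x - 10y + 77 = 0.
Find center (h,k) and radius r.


h = -D/2 = -28/2 = -14
k = -E/2 = 10/2 = 5
r^2 = h^2 + k^2 - F = 196 + 25 - 77 = 144
r = 12

Center (-14, 5), radius = 12


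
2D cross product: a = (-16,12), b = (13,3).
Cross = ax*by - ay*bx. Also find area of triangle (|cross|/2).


cross = -16*3 - 12*13 = -48 - 156 = -204
Triangle area = |-204|/2 = 204/2 = 102.0000

cross = -204, triangle area = 102.0000


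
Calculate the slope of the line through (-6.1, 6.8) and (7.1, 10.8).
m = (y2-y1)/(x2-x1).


dy = 10.8 - 6.8 = 4
dx = 7.1 + 6.1 = 13.2
m = 4/13.2 = 0.3030

m = 0.3030


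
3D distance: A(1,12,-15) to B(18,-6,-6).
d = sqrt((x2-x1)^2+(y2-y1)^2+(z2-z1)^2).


dx=17, dy=-18, dz=9
d = sqrt(289+324+81) = sqrt(694) = 26.3439

26.3439


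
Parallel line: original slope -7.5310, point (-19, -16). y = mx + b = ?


Parallel lines have equal slopes.
m2 = -7.5310
b2 = -16 + 7.5310*(-19) = -159.0890

y = -7.5310x - 159.0890


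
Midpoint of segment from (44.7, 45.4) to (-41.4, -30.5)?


Mx = (44.7 - 41.4)/2 = 3.3/2 = 1.6500
My = (45.4 - 30.5)/2 = 14.9/2 = 7.4500

(1.6500, 7.4500)


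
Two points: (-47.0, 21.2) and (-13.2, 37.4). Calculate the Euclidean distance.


dx = -13.2 + 47.0 = 33.8
dy = 37.4 - 21.2 = 16.2
d = sqrt(1142.44 + 262.44) = sqrt(1404.88) = 37.4817

37.4817


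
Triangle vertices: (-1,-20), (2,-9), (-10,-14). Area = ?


-1*(-9+ 14) = -5
2*(-14+ 20) = 12
-10*(-20+ 9) = 110
sum = 117
Area = |117|/2 = 58.5000

58.5000 sq units


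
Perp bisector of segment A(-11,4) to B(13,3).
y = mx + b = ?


Midpoint = (1, 3.5)
Slope of AB = dy/dx = -1/24 = -0.0417
Perp slope = -dx/dy = 24/1 = 24.0000
b = My - (perp slope)*Mx = 3.5 + (24*1)/(-1) = 3.5 - 24.0000 = -20.5000

y = 24.0000x - 20.5000


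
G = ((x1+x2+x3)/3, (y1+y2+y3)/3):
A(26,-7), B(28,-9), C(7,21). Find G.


Gx = (26+28+7)/3 = 61/3 = 20.3333
Gy = (-7- 9+21)/3 = 5/3 = 1.6667

G = (20.3333, 1.6667)


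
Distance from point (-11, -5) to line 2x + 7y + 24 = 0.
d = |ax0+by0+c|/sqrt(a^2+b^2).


|2*(-11) + 7*(-5) + 24| = |-33| = 33
sqrt(4 + 49) = sqrt(53) = 7.2801
d = 33/sqrt(53) = 4.5329

4.5329


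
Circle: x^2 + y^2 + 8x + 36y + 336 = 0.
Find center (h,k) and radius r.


h = -D/2 = -8/2 = -4
k = -E/2 = -36/2 = -18
r^2 = h^2 + k^2 - F = 16 + 324 - 336 = 4
r = 2

Center (-4, -18), radius = 2


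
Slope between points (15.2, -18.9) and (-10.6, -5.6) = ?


dy = -5.6 + 18.9 = 13.3
dx = -10.6 - 15.2 = -25.8
m = 13.3/(-25.8) = -0.5155

m = -0.5155


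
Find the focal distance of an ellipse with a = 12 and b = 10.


c^2 = 12^2 - 10^2 = 144 - 100 = 44
c = sqrt(44) = 6.6332

c = 6.6332


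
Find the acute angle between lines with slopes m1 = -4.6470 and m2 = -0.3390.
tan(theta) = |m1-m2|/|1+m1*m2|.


m1-m2 = -4.308
1+m1*m2 = 2.575333
tan(theta) = |-4.308/2.575333| = 1.672793
theta = arctan(|-4.308/2.575333|) = 59.1289 degrees (acute angle)

59.1289 degrees


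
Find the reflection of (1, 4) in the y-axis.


Reflection rule for y-axis: (-x, y)
(1, 4) -> (-1, 4)

(-1, 4)


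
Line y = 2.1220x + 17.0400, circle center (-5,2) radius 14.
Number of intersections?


Substitute y = 2.1220x + 17.0400: (x+ 5)^2 + (2.1220x+17.0400-2)^2 = 196
Expand to Ax^2 + Bx + C = 0, where b-k = 15.04
A = 1+m^2 = 5.502884
B = 2(m(b-k) - h) = 2(2.1220*15.04 + 5) = 73.82976
C = h^2 + (b-k)^2 - r^2 = 25 + 226.2016 - 196 = 55.2016
disc = B^2-4AC = 5450.8335 - 1215.0720 = 4235.7615
disc > 0

2 intersection points


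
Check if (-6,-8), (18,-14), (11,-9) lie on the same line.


-6*(-14+ 9) + 18*(-9+ 8) + 11*(-8+ 14)
= 30 - 18 + 66 = 78

No, not collinear (determinant = 78)


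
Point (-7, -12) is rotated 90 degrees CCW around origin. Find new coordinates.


cos(90) = 0, sin(90) = 1
x' = -7*0 + 12*1 = 12
y' = -7*1 - 12*0 = -7

(12, -7)


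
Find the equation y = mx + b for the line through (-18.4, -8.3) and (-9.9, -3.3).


m = (5)/(8.5) = 0.5882
b = y1 - m*x1 = -8.3 - (5*(-18.4))/(8.5) = -8.3 + 10.8235 = 2.5235

y = 0.5882x + 2.5235


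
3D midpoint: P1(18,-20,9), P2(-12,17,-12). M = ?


Mx = (18- 12)/2 = 3.0000
My = (-20+17)/2 = -1.5000
Mz = (9- 12)/2 = -1.5000

M = (3.0000, -1.5000, -1.5000)


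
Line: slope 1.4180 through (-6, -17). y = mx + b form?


y + 17 = 1.4180(x + 6)
y = 1.4180x - 17 - 1.4180*(-6)
y = 1.4180x - 8.4920

y = 1.4180x - 8.4920


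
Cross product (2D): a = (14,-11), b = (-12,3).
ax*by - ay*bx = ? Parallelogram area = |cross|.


cross = 14*3 + 11*(-12) = 42 - 132 = -90
Parallelogram area = |-90| = 90

cross = -90, parallelogram area = 90


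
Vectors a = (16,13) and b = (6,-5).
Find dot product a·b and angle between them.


a·b = 16*6 + 13*(-5) = 96 - 65 = 31
|a| = sqrt(256+169) = 20.6155
|b| = sqrt(36+25) = 7.8102
cos(theta) = 31/(sqrt(425)*sqrt(61)) = 31/sqrt(25925) = 0.192532
theta = arccos(31/sqrt(25925)) = 78.8994 degrees

a·b = 31, theta = 78.8994 deg


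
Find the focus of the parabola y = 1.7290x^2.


a = 1.7290
4a = 6.9160
focus = (0, 1/6.9160) = (0, 0.1446)

Focus = (0, 0.1446)


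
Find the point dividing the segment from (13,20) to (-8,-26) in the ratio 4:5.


Px = (4*(-8) + 5*13)/9 = 33/9 = 3.6667
Py = (4*(-26) + 5*20)/9 = -4/9 = -0.4444

P = (3.6667, -0.4444)


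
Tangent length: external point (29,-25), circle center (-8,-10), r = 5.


d = sqrt((29+ 8)^2 + (-25+ 10)^2) = sqrt(1369+225) = 39.9249
L = sqrt(1594.0000 - 25) = sqrt(1569.0000) = 39.6106

39.6106


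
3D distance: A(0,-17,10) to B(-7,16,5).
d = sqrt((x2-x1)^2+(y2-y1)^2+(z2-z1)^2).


dx=-7, dy=33, dz=-5
d = sqrt(49+1089+25) = sqrt(1163) = 34.1028

34.1028


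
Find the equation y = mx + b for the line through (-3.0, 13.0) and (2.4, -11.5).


m = (-24.5)/(5.4) = -4.5370
b = y1 - m*x1 = 13.0 - (-24.5*(-3.0))/(5.4) = 13.0 - 13.6111 = -0.6111

y = -4.5370x - 0.6111


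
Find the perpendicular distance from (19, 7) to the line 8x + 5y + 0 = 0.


|8*19 + 5*7 + 0| = |187| = 187
sqrt(64 + 25) = sqrt(89) = 9.4340
d = 187/sqrt(89) = 19.8220

19.8220
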